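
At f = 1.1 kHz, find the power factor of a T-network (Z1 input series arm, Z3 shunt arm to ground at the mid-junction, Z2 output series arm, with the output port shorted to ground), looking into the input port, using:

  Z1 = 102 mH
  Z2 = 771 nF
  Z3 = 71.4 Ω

Step 1 — Angular frequency: ω = 2π·f = 2π·1100 = 6912 rad/s.
Step 2 — Component impedances:
  Z1: Z = jωL = j·6912·0.102 = 0 + j705 Ω
  Z2: Z = 1/(jωC) = -j/(ω·C) = 0 - j187.7 Ω
  Z3: Z = R = 71.4 Ω
Step 3 — With the output port shorted to ground, the output series arm Z2 runs from the junction to ground; the shunt arm Z3 also runs from the junction to ground. They appear in parallel: Z3 || Z2 = 62.37 - j23.73 Ω.
Step 4 — Series with input arm Z1: Z_in = Z1 + (Z3 || Z2) = 62.37 + j681.2 Ω = 684.1∠84.8° Ω.
Step 5 — Power factor: PF = cos(φ) = Re(Z)/|Z| = 62.37/684.1 = 0.09117.
Step 6 — Type: Im(Z) = 681.2 ⇒ lagging (phase φ = 84.8°).

PF = 0.09117 (lagging, φ = 84.8°)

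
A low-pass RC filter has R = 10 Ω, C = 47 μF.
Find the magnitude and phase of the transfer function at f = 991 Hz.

Step 1 — Angular frequency: ω = 2π·991 = 6227 rad/s.
Step 2 — Transfer function: H(jω) = 1/(1 + jωRC).
Step 3 — Denominator: 1 + jωRC = 1 + j·6227·10·4.7e-05 = 1 + j2.927.
Step 4 — H = 0.1046 - j0.306.
Step 5 — Magnitude: |H| = 0.3233 (-9.8 dB); phase: φ = -71.1°.

|H| = 0.3233 (-9.8 dB), φ = -71.1°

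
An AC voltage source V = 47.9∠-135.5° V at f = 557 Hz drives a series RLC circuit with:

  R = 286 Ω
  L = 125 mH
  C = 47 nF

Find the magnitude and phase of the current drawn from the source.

Step 1 — Angular frequency: ω = 2π·f = 2π·557 = 3500 rad/s.
Step 2 — Component impedances:
  R: Z = R = 286 Ω
  L: Z = jωL = j·3500·0.125 = 0 + j437.5 Ω
  C: Z = 1/(jωC) = -j/(ω·C) = 0 - j6079 Ω
Step 3 — Series combination: Z_total = R + L + C = 286 - j5642 Ω = 5649∠-87.1° Ω.
Step 4 — Source phasor: V = 47.9∠-135.5° V = -34.16 - j33.57 V.
Step 5 — Ohm's law: I = V / Z_total = (-34.16 - j33.57) / (286 - j5642) = 0.005629 - j0.006341 A.
Step 6 — Convert to polar: |I| = 0.008479 A, ∠I = -48.4°.

I = 0.008479∠-48.4° A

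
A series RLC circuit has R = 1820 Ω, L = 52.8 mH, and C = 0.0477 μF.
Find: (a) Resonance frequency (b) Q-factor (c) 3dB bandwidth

Step 1 — Resonance: ω₀ = 1/√(LC) = 1/√(0.0528·4.77e-08) = 1.993e+04 rad/s.
Step 2 — f₀ = ω₀/(2π) = 3171 Hz.
Step 3 — Series Q: Q = ω₀L/R = 1.993e+04·0.0528/1820 = 0.5781.
Step 4 — Bandwidth: Δω = ω₀/Q = 3.447e+04 rad/s; BW = Δω/(2π) = 5486 Hz.

(a) f₀ = 3171 Hz  (b) Q = 0.5781  (c) BW = 5486 Hz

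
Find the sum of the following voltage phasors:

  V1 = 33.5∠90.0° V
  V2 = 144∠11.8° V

Step 1 — Convert each phasor to rectangular form:
  V1 = 33.5·(cos(90.0°) + j·sin(90.0°)) = 0 + j33.5 V
  V2 = 144·(cos(11.8°) + j·sin(11.8°)) = 141 + j29.45 V
Step 2 — Sum components: V_total = 141 + j62.95 V.
Step 3 — Convert to polar: |V_total| = 154.4 V, ∠V_total = 24.1°.

V_total = 154.4∠24.1° V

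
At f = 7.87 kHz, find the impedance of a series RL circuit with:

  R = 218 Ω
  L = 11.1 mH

Step 1 — Angular frequency: ω = 2π·f = 2π·7870 = 4.945e+04 rad/s.
Step 2 — Component impedances:
  R: Z = R = 218 Ω
  L: Z = jωL = j·4.945e+04·0.0111 = 0 + j548.9 Ω
Step 3 — Series combination: Z_total = R + L = 218 + j548.9 Ω = 590.6∠68.3° Ω.

Z = 218 + j548.9 Ω = 590.6∠68.3° Ω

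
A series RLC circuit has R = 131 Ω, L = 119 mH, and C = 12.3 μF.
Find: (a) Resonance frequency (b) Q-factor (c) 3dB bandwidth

Step 1 — Resonance: ω₀ = 1/√(LC) = 1/√(0.119·1.23e-05) = 826.6 rad/s.
Step 2 — f₀ = ω₀/(2π) = 131.6 Hz.
Step 3 — Series Q: Q = ω₀L/R = 826.6·0.119/131 = 0.7508.
Step 4 — Bandwidth: Δω = ω₀/Q = 1101 rad/s; BW = Δω/(2π) = 175.2 Hz.

(a) f₀ = 131.6 Hz  (b) Q = 0.7508  (c) BW = 175.2 Hz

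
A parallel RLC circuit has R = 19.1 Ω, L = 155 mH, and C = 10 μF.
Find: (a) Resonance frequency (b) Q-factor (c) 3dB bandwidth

Step 1 — Resonance: ω₀ = 1/√(LC) = 1/√(0.155·1e-05) = 803.2 rad/s.
Step 2 — f₀ = ω₀/(2π) = 127.8 Hz.
Step 3 — Parallel Q: Q = R/(ω₀L) = 19.1/(803.2·0.155) = 0.1534.
Step 4 — Bandwidth: Δω = ω₀/Q = 5236 rad/s; BW = Δω/(2π) = 833.3 Hz.

(a) f₀ = 127.8 Hz  (b) Q = 0.1534  (c) BW = 833.3 Hz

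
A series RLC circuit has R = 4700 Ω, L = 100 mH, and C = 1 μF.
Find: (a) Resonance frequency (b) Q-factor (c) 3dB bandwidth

Step 1 — Resonance condition Im(Z)=0 gives ω₀ = 1/√(LC).
Step 2 — ω₀ = 1/√(0.1·1e-06) = 3162 rad/s.
Step 3 — f₀ = ω₀/(2π) = 503.3 Hz.
Step 4 — Series Q: Q = ω₀L/R = 3162·0.1/4700 = 0.06728.
Step 5 — 3dB bandwidth: Δω = ω₀/Q = 4.7e+04 rad/s; BW = Δω/(2π) = 7480 Hz.

(a) f₀ = 503.3 Hz  (b) Q = 0.06728  (c) BW = 7480 Hz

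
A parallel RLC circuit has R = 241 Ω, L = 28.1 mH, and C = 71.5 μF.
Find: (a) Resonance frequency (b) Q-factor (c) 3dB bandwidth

Step 1 — Resonance: ω₀ = 1/√(LC) = 1/√(0.0281·7.15e-05) = 705.5 rad/s.
Step 2 — f₀ = ω₀/(2π) = 112.3 Hz.
Step 3 — Parallel Q: Q = R/(ω₀L) = 241/(705.5·0.0281) = 12.16.
Step 4 — Bandwidth: Δω = ω₀/Q = 58.03 rad/s; BW = Δω/(2π) = 9.236 Hz.

(a) f₀ = 112.3 Hz  (b) Q = 12.16  (c) BW = 9.236 Hz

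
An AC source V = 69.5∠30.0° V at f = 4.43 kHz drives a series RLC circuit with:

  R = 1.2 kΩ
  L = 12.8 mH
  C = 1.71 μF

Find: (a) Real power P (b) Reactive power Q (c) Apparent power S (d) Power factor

Step 1 — Angular frequency: ω = 2π·f = 2π·4430 = 2.783e+04 rad/s.
Step 2 — Component impedances:
  R: Z = R = 1200 Ω
  L: Z = jωL = j·2.783e+04·0.0128 = 0 + j356.3 Ω
  C: Z = 1/(jωC) = -j/(ω·C) = 0 - j21.01 Ω
Step 3 — Series combination: Z_total = R + L + C = 1200 + j335.3 Ω = 1246∠15.6° Ω.
Step 4 — Source phasor: V = 69.5∠30.0° V = 60.19 + j34.75 V.
Step 5 — Current: I = V / Z = 0.05403 + j0.01386 A = 0.05578∠14.4° A.
Step 6 — Complex power: S = V·I* = 3.734 + j1.043 VA.
Step 7 — Real power: P = Re(S) = 3.734 W.
Step 8 — Reactive power: Q = Im(S) = 1.043 VAR.
Step 9 — Apparent power: |S| = 3.877 VA.
Step 10 — Power factor: PF = P/|S| = 0.9631 (lagging).

(a) P = 3.734 W  (b) Q = 1.043 VAR  (c) S = 3.877 VA  (d) PF = 0.9631 (lagging)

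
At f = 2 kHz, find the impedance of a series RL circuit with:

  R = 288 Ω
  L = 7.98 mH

Step 1 — Angular frequency: ω = 2π·f = 2π·2000 = 1.257e+04 rad/s.
Step 2 — Component impedances:
  R: Z = R = 288 Ω
  L: Z = jωL = j·1.257e+04·0.00798 = 0 + j100.3 Ω
Step 3 — Series combination: Z_total = R + L = 288 + j100.3 Ω = 305∠19.2° Ω.

Z = 288 + j100.3 Ω = 305∠19.2° Ω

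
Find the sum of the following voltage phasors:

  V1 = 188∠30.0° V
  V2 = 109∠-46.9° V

Step 1 — Convert each phasor to rectangular form:
  V1 = 188·(cos(30.0°) + j·sin(30.0°)) = 162.8 + j94 V
  V2 = 109·(cos(-46.9°) + j·sin(-46.9°)) = 74.48 - j79.59 V
Step 2 — Sum components: V_total = 237.3 + j14.41 V.
Step 3 — Convert to polar: |V_total| = 237.7 V, ∠V_total = 3.5°.

V_total = 237.7∠3.5° V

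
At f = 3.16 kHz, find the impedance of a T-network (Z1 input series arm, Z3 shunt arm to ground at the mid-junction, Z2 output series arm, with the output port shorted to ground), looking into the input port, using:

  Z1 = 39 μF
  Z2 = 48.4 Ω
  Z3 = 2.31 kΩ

Step 1 — Angular frequency: ω = 2π·f = 2π·3160 = 1.985e+04 rad/s.
Step 2 — Component impedances:
  Z1: Z = 1/(jωC) = -j/(ω·C) = 0 - j1.291 Ω
  Z2: Z = R = 48.4 Ω
  Z3: Z = R = 2310 Ω
Step 3 — With the output port shorted to ground, the output series arm Z2 runs from the junction to ground; the shunt arm Z3 also runs from the junction to ground. They appear in parallel: Z3 || Z2 = 47.41 Ω.
Step 4 — Series with input arm Z1: Z_in = Z1 + (Z3 || Z2) = 47.41 - j1.291 Ω = 47.42∠-1.6° Ω.

Z = 47.41 - j1.291 Ω = 47.42∠-1.6° Ω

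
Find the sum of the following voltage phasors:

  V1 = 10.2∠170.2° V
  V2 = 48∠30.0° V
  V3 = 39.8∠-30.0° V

Step 1 — Convert each phasor to rectangular form:
  V1 = 10.2·(cos(170.2°) + j·sin(170.2°)) = -10.05 + j1.736 V
  V2 = 48·(cos(30.0°) + j·sin(30.0°)) = 41.57 + j24 V
  V3 = 39.8·(cos(-30.0°) + j·sin(-30.0°)) = 34.47 - j19.9 V
Step 2 — Sum components: V_total = 65.99 + j5.836 V.
Step 3 — Convert to polar: |V_total| = 66.24 V, ∠V_total = 5.1°.

V_total = 66.24∠5.1° V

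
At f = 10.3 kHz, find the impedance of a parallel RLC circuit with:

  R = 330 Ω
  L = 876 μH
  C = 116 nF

Step 1 — Angular frequency: ω = 2π·f = 2π·1.03e+04 = 6.472e+04 rad/s.
Step 2 — Component impedances:
  R: Z = R = 330 Ω
  L: Z = jωL = j·6.472e+04·0.000876 = 0 + j56.69 Ω
  C: Z = 1/(jωC) = -j/(ω·C) = 0 - j133.2 Ω
Step 3 — Parallel combination: 1/Z_total = 1/R + 1/L + 1/C; Z_total = 27.09 + j90.59 Ω = 94.56∠73.3° Ω.

Z = 27.09 + j90.59 Ω = 94.56∠73.3° Ω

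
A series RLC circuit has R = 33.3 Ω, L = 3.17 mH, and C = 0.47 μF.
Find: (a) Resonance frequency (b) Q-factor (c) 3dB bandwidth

Step 1 — Resonance condition Im(Z)=0 gives ω₀ = 1/√(LC).
Step 2 — ω₀ = 1/√(0.00317·4.7e-07) = 2.591e+04 rad/s.
Step 3 — f₀ = ω₀/(2π) = 4123 Hz.
Step 4 — Series Q: Q = ω₀L/R = 2.591e+04·0.00317/33.3 = 2.466.
Step 5 — 3dB bandwidth: Δω = ω₀/Q = 1.05e+04 rad/s; BW = Δω/(2π) = 1672 Hz.

(a) f₀ = 4123 Hz  (b) Q = 2.466  (c) BW = 1672 Hz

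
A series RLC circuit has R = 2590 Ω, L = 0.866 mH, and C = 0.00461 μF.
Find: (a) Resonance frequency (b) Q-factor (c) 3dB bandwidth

Step 1 — Resonance: ω₀ = 1/√(LC) = 1/√(0.000866·4.61e-09) = 5.005e+05 rad/s.
Step 2 — f₀ = ω₀/(2π) = 7.965e+04 Hz.
Step 3 — Series Q: Q = ω₀L/R = 5.005e+05·0.000866/2590 = 0.1673.
Step 4 — Bandwidth: Δω = ω₀/Q = 2.991e+06 rad/s; BW = Δω/(2π) = 4.76e+05 Hz.

(a) f₀ = 7.965e+04 Hz  (b) Q = 0.1673  (c) BW = 4.76e+05 Hz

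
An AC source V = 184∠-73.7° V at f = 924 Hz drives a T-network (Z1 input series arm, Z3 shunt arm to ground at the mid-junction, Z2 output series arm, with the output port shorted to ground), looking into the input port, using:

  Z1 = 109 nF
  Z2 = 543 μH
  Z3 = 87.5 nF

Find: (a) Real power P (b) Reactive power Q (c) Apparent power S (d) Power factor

Step 1 — Angular frequency: ω = 2π·f = 2π·924 = 5806 rad/s.
Step 2 — Component impedances:
  Z1: Z = 1/(jωC) = -j/(ω·C) = 0 - j1580 Ω
  Z2: Z = jωL = j·5806·0.000543 = 0 + j3.152 Ω
  Z3: Z = 1/(jωC) = -j/(ω·C) = 0 - j1969 Ω
Step 3 — With the output port shorted to ground, the output series arm Z2 runs from the junction to ground; the shunt arm Z3 also runs from the junction to ground. They appear in parallel: Z3 || Z2 = 0 + j3.158 Ω.
Step 4 — Series with input arm Z1: Z_in = Z1 + (Z3 || Z2) = 0 - j1577 Ω = 1577∠-90.0° Ω.
Step 5 — Source phasor: V = 184∠-73.7° V = 51.64 - j176.6 V.
Step 6 — Current: I = V / Z = 0.112 + j0.03275 A = 0.1167∠16.3° A.
Step 7 — Complex power: S = V·I* = 0 - j21.47 VA.
Step 8 — Real power: P = Re(S) = 0 W.
Step 9 — Reactive power: Q = Im(S) = -21.47 VAR.
Step 10 — Apparent power: |S| = 21.47 VA.
Step 11 — Power factor: PF = P/|S| = 0 (leading).

(a) P = 0 W  (b) Q = -21.47 VAR  (c) S = 21.47 VA  (d) PF = 0 (leading)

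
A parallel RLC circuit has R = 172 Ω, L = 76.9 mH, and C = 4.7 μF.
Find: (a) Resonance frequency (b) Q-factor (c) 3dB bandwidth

Step 1 — Resonance: ω₀ = 1/√(LC) = 1/√(0.0769·4.7e-06) = 1663 rad/s.
Step 2 — f₀ = ω₀/(2π) = 264.7 Hz.
Step 3 — Parallel Q: Q = R/(ω₀L) = 172/(1663·0.0769) = 1.345.
Step 4 — Bandwidth: Δω = ω₀/Q = 1237 rad/s; BW = Δω/(2π) = 196.9 Hz.

(a) f₀ = 264.7 Hz  (b) Q = 1.345  (c) BW = 196.9 Hz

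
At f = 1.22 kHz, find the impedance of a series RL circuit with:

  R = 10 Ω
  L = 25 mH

Step 1 — Angular frequency: ω = 2π·f = 2π·1220 = 7665 rad/s.
Step 2 — Component impedances:
  R: Z = R = 10 Ω
  L: Z = jωL = j·7665·0.025 = 0 + j191.6 Ω
Step 3 — Series combination: Z_total = R + L = 10 + j191.6 Ω = 191.9∠87.0° Ω.

Z = 10 + j191.6 Ω = 191.9∠87.0° Ω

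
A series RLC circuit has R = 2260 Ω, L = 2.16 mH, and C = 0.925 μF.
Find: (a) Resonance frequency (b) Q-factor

Step 1 — Resonance condition Im(Z)=0 gives ω₀ = 1/√(LC).
Step 2 — ω₀ = 1/√(0.00216·9.25e-07) = 2.237e+04 rad/s.
Step 3 — f₀ = ω₀/(2π) = 3561 Hz.
Step 4 — Series Q: Q = ω₀L/R = 2.237e+04·0.00216/2260 = 0.02138.

(a) f₀ = 3561 Hz  (b) Q = 0.02138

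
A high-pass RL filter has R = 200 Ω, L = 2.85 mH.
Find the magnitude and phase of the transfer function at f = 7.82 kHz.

Step 1 — Angular frequency: ω = 2π·7820 = 4.913e+04 rad/s.
Step 2 — Transfer function: H(jω) = jωL/(R + jωL).
Step 3 — Numerator jωL = j·140; denominator R + jωL = 200 + j140.
Step 4 — H = 0.329 + j0.4698.
Step 5 — Magnitude: |H| = 0.5736 (-4.8 dB); phase: φ = 55.0°.

|H| = 0.5736 (-4.8 dB), φ = 55.0°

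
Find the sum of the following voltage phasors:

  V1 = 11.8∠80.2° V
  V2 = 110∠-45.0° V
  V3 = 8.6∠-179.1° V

Step 1 — Convert each phasor to rectangular form:
  V1 = 11.8·(cos(80.2°) + j·sin(80.2°)) = 2.008 + j11.63 V
  V2 = 110·(cos(-45.0°) + j·sin(-45.0°)) = 77.78 - j77.78 V
  V3 = 8.6·(cos(-179.1°) + j·sin(-179.1°)) = -8.599 - j0.1351 V
Step 2 — Sum components: V_total = 71.19 - j66.29 V.
Step 3 — Convert to polar: |V_total| = 97.28 V, ∠V_total = -43.0°.

V_total = 97.28∠-43.0° V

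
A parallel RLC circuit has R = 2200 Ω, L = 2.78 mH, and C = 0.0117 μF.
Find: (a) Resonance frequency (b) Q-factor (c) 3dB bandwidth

Step 1 — Resonance: ω₀ = 1/√(LC) = 1/√(0.00278·1.17e-08) = 1.753e+05 rad/s.
Step 2 — f₀ = ω₀/(2π) = 2.791e+04 Hz.
Step 3 — Parallel Q: Q = R/(ω₀L) = 2200/(1.753e+05·0.00278) = 4.513.
Step 4 — Bandwidth: Δω = ω₀/Q = 3.885e+04 rad/s; BW = Δω/(2π) = 6183 Hz.

(a) f₀ = 2.791e+04 Hz  (b) Q = 4.513  (c) BW = 6183 Hz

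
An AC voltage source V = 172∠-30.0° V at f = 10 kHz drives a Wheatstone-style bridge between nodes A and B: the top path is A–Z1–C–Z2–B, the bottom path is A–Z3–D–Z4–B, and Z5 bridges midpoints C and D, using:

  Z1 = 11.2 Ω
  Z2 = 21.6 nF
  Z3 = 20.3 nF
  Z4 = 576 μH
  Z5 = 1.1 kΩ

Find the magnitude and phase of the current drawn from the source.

Step 1 — Angular frequency: ω = 2π·f = 2π·1e+04 = 6.283e+04 rad/s.
Step 2 — Component impedances:
  Z1: Z = R = 11.2 Ω
  Z2: Z = 1/(jωC) = -j/(ω·C) = 0 - j736.8 Ω
  Z3: Z = 1/(jωC) = -j/(ω·C) = 0 - j784 Ω
  Z4: Z = jωL = j·6.283e+04·0.000576 = 0 + j36.19 Ω
  Z5: Z = R = 1100 Ω
Step 3 — Bridge requires nodal analysis (the Z5 bridge couples midpoints C and D, so the two paths cannot be reduced to a simple series/parallel combination). Setting node B to ground and injecting 1 A at node A, the 3-node admittance system at A, C, D solves to V_A = Z_AB = 126.8 - j331.4 Ω = 354.9∠-69.1° Ω.
Step 4 — Source phasor: V = 172∠-30.0° V = 149 - j86 V.
Step 5 — Ohm's law: I = V / Z_total = (149 - j86) / (126.8 - j331.4) = 0.3763 + j0.3054 A.
Step 6 — Convert to polar: |I| = 0.4847 A, ∠I = 39.1°.

I = 0.4847∠39.1° A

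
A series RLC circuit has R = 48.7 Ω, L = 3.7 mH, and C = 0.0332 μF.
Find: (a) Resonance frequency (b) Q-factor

Step 1 — Resonance condition Im(Z)=0 gives ω₀ = 1/√(LC).
Step 2 — ω₀ = 1/√(0.0037·3.32e-08) = 9.023e+04 rad/s.
Step 3 — f₀ = ω₀/(2π) = 1.436e+04 Hz.
Step 4 — Series Q: Q = ω₀L/R = 9.023e+04·0.0037/48.7 = 6.855.

(a) f₀ = 1.436e+04 Hz  (b) Q = 6.855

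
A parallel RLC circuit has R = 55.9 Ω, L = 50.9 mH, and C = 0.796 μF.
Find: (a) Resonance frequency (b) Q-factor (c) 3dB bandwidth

Step 1 — Resonance: ω₀ = 1/√(LC) = 1/√(0.0509·7.96e-07) = 4968 rad/s.
Step 2 — f₀ = ω₀/(2π) = 790.7 Hz.
Step 3 — Parallel Q: Q = R/(ω₀L) = 55.9/(4968·0.0509) = 0.2211.
Step 4 — Bandwidth: Δω = ω₀/Q = 2.247e+04 rad/s; BW = Δω/(2π) = 3577 Hz.

(a) f₀ = 790.7 Hz  (b) Q = 0.2211  (c) BW = 3577 Hz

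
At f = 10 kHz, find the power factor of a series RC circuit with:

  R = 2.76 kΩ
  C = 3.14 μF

Step 1 — Angular frequency: ω = 2π·f = 2π·1e+04 = 6.283e+04 rad/s.
Step 2 — Component impedances:
  R: Z = R = 2760 Ω
  C: Z = 1/(jωC) = -j/(ω·C) = 0 - j5.069 Ω
Step 3 — Series combination: Z_total = R + C = 2760 - j5.069 Ω = 2760∠-0.1° Ω.
Step 4 — Power factor: PF = cos(φ) = Re(Z)/|Z| = 2760/2760 = 1.
Step 5 — Type: Im(Z) = -5.069 ⇒ leading (phase φ = -0.1°).

PF = 1 (leading, φ = -0.1°)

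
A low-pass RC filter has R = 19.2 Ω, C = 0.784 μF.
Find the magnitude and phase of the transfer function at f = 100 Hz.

Step 1 — Angular frequency: ω = 2π·100 = 628.3 rad/s.
Step 2 — Transfer function: H(jω) = 1/(1 + jωRC).
Step 3 — Denominator: 1 + jωRC = 1 + j·628.3·19.2·7.84e-07 = 1 + j0.009458.
Step 4 — H = 0.9999 - j0.009457.
Step 5 — Magnitude: |H| = 1 (-0.0 dB); phase: φ = -0.5°.

|H| = 1 (-0.0 dB), φ = -0.5°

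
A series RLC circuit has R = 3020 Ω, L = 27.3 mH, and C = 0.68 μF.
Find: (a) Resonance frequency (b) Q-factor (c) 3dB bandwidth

Step 1 — Resonance: ω₀ = 1/√(LC) = 1/√(0.0273·6.8e-07) = 7339 rad/s.
Step 2 — f₀ = ω₀/(2π) = 1168 Hz.
Step 3 — Series Q: Q = ω₀L/R = 7339·0.0273/3020 = 0.06635.
Step 4 — Bandwidth: Δω = ω₀/Q = 1.106e+05 rad/s; BW = Δω/(2π) = 1.761e+04 Hz.

(a) f₀ = 1168 Hz  (b) Q = 0.06635  (c) BW = 1.761e+04 Hz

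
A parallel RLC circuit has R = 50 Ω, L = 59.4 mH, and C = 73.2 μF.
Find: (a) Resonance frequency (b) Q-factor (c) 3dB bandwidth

Step 1 — Resonance: ω₀ = 1/√(LC) = 1/√(0.0594·7.32e-05) = 479.6 rad/s.
Step 2 — f₀ = ω₀/(2π) = 76.33 Hz.
Step 3 — Parallel Q: Q = R/(ω₀L) = 50/(479.6·0.0594) = 1.755.
Step 4 — Bandwidth: Δω = ω₀/Q = 273.2 rad/s; BW = Δω/(2π) = 43.48 Hz.

(a) f₀ = 76.33 Hz  (b) Q = 1.755  (c) BW = 43.48 Hz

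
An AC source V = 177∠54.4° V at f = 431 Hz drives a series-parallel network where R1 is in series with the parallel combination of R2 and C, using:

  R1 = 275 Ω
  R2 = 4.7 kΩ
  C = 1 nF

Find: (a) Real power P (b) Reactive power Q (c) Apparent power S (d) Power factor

Step 1 — Angular frequency: ω = 2π·f = 2π·431 = 2708 rad/s.
Step 2 — Component impedances:
  R1: Z = R = 275 Ω
  R2: Z = R = 4700 Ω
  C: Z = 1/(jωC) = -j/(ω·C) = 0 - j3.693e+05 Ω
Step 3 — Parallel branch: R2 || C = 1/(1/R2 + 1/C) = 4699 - j59.81 Ω.
Step 4 — Series with R1: Z_total = R1 + (R2 || C) = 4974 - j59.81 Ω = 4975∠-0.7° Ω.
Step 5 — Source phasor: V = 177∠54.4° V = 103 + j143.9 V.
Step 6 — Current: I = V / Z = 0.02036 + j0.02918 A = 0.03558∠55.1° A.
Step 7 — Complex power: S = V·I* = 6.297 - j0.07572 VA.
Step 8 — Real power: P = Re(S) = 6.297 W.
Step 9 — Reactive power: Q = Im(S) = -0.07572 VAR.
Step 10 — Apparent power: |S| = 6.298 VA.
Step 11 — Power factor: PF = P/|S| = 0.9999 (leading).

(a) P = 6.297 W  (b) Q = -0.07572 VAR  (c) S = 6.298 VA  (d) PF = 0.9999 (leading)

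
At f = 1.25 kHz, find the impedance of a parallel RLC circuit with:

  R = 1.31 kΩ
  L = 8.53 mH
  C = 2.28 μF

Step 1 — Angular frequency: ω = 2π·f = 2π·1250 = 7854 rad/s.
Step 2 — Component impedances:
  R: Z = R = 1310 Ω
  L: Z = jωL = j·7854·0.00853 = 0 + j66.99 Ω
  C: Z = 1/(jωC) = -j/(ω·C) = 0 - j55.84 Ω
Step 3 — Parallel combination: 1/Z_total = 1/R + 1/L + 1/C; Z_total = 80.64 - j314.9 Ω = 325∠-75.6° Ω.

Z = 80.64 - j314.9 Ω = 325∠-75.6° Ω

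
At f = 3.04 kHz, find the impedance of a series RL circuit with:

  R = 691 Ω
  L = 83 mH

Step 1 — Angular frequency: ω = 2π·f = 2π·3040 = 1.91e+04 rad/s.
Step 2 — Component impedances:
  R: Z = R = 691 Ω
  L: Z = jωL = j·1.91e+04·0.083 = 0 + j1585 Ω
Step 3 — Series combination: Z_total = R + L = 691 + j1585 Ω = 1729∠66.4° Ω.

Z = 691 + j1585 Ω = 1729∠66.4° Ω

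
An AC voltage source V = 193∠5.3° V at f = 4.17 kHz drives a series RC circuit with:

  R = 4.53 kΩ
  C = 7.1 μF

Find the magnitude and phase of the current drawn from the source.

Step 1 — Angular frequency: ω = 2π·f = 2π·4170 = 2.62e+04 rad/s.
Step 2 — Component impedances:
  R: Z = R = 4530 Ω
  C: Z = 1/(jωC) = -j/(ω·C) = 0 - j5.376 Ω
Step 3 — Series combination: Z_total = R + C = 4530 - j5.376 Ω = 4530∠-0.1° Ω.
Step 4 — Source phasor: V = 193∠5.3° V = 192.2 + j17.83 V.
Step 5 — Ohm's law: I = V / Z_total = (192.2 + j17.83) / (4530 - j5.376) = 0.04242 + j0.003986 A.
Step 6 — Convert to polar: |I| = 0.0426 A, ∠I = 5.4°.

I = 0.0426∠5.4° A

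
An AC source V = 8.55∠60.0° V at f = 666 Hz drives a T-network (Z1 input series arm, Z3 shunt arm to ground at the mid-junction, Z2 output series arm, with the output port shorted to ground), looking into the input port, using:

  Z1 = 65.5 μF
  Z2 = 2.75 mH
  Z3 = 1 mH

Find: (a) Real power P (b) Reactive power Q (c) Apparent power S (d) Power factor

Step 1 — Angular frequency: ω = 2π·f = 2π·666 = 4185 rad/s.
Step 2 — Component impedances:
  Z1: Z = 1/(jωC) = -j/(ω·C) = 0 - j3.648 Ω
  Z2: Z = jωL = j·4185·0.00275 = 0 + j11.51 Ω
  Z3: Z = jωL = j·4185·0.001 = 0 + j4.185 Ω
Step 3 — With the output port shorted to ground, the output series arm Z2 runs from the junction to ground; the shunt arm Z3 also runs from the junction to ground. They appear in parallel: Z3 || Z2 = 0 + j3.069 Ω.
Step 4 — Series with input arm Z1: Z_in = Z1 + (Z3 || Z2) = 0 - j0.5797 Ω = 0.5797∠-90.0° Ω.
Step 5 — Source phasor: V = 8.55∠60.0° V = 4.275 + j7.405 V.
Step 6 — Current: I = V / Z = -12.77 + j7.374 A = 14.75∠150.0° A.
Step 7 — Complex power: S = V·I* = 0 - j126.1 VA.
Step 8 — Real power: P = Re(S) = 0 W.
Step 9 — Reactive power: Q = Im(S) = -126.1 VAR.
Step 10 — Apparent power: |S| = 126.1 VA.
Step 11 — Power factor: PF = P/|S| = 0 (leading).

(a) P = 0 W  (b) Q = -126.1 VAR  (c) S = 126.1 VA  (d) PF = 0 (leading)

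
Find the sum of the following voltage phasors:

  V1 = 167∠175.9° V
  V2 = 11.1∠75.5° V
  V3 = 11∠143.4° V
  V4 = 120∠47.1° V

Step 1 — Convert each phasor to rectangular form:
  V1 = 167·(cos(175.9°) + j·sin(175.9°)) = -166.6 + j11.94 V
  V2 = 11.1·(cos(75.5°) + j·sin(75.5°)) = 2.779 + j10.75 V
  V3 = 11·(cos(143.4°) + j·sin(143.4°)) = -8.831 + j6.558 V
  V4 = 120·(cos(47.1°) + j·sin(47.1°)) = 81.69 + j87.91 V
Step 2 — Sum components: V_total = -90.94 + j117.2 V.
Step 3 — Convert to polar: |V_total| = 148.3 V, ∠V_total = 127.8°.

V_total = 148.3∠127.8° V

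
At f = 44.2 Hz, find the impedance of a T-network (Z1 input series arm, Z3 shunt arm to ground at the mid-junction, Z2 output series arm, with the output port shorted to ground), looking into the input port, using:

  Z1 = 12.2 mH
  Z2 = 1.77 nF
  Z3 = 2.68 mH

Step 1 — Angular frequency: ω = 2π·f = 2π·44.2 = 277.7 rad/s.
Step 2 — Component impedances:
  Z1: Z = jωL = j·277.7·0.0122 = 0 + j3.388 Ω
  Z2: Z = 1/(jωC) = -j/(ω·C) = 0 - j2.034e+06 Ω
  Z3: Z = jωL = j·277.7·0.00268 = 0 + j0.7443 Ω
Step 3 — With the output port shorted to ground, the output series arm Z2 runs from the junction to ground; the shunt arm Z3 also runs from the junction to ground. They appear in parallel: Z3 || Z2 = 0 + j0.7443 Ω.
Step 4 — Series with input arm Z1: Z_in = Z1 + (Z3 || Z2) = 0 + j4.132 Ω = 4.132∠90.0° Ω.

Z = 0 + j4.132 Ω = 4.132∠90.0° Ω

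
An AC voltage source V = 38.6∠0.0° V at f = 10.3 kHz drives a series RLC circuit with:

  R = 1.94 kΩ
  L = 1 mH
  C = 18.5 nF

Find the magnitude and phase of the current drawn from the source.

Step 1 — Angular frequency: ω = 2π·f = 2π·1.03e+04 = 6.472e+04 rad/s.
Step 2 — Component impedances:
  R: Z = R = 1940 Ω
  L: Z = jωL = j·6.472e+04·0.001 = 0 + j64.72 Ω
  C: Z = 1/(jωC) = -j/(ω·C) = 0 - j835.2 Ω
Step 3 — Series combination: Z_total = R + L + C = 1940 - j770.5 Ω = 2087∠-21.7° Ω.
Step 4 — Source phasor: V = 38.6∠0.0° V = 38.6 V.
Step 5 — Ohm's law: I = V / Z_total = (38.6) / (1940 - j770.5) = 0.01719 + j0.006826 A.
Step 6 — Convert to polar: |I| = 0.01849 A, ∠I = 21.7°.

I = 0.01849∠21.7° A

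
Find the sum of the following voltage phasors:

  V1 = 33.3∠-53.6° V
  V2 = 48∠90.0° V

Step 1 — Convert each phasor to rectangular form:
  V1 = 33.3·(cos(-53.6°) + j·sin(-53.6°)) = 19.76 - j26.8 V
  V2 = 48·(cos(90.0°) + j·sin(90.0°)) = 0 + j48 V
Step 2 — Sum components: V_total = 19.76 + j21.2 V.
Step 3 — Convert to polar: |V_total| = 28.98 V, ∠V_total = 47.0°.

V_total = 28.98∠47.0° V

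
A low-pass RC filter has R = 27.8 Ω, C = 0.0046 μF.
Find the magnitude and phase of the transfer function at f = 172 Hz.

Step 1 — Angular frequency: ω = 2π·172 = 1081 rad/s.
Step 2 — Transfer function: H(jω) = 1/(1 + jωRC).
Step 3 — Denominator: 1 + jωRC = 1 + j·1081·27.8·4.6e-09 = 1 + j0.0001382.
Step 4 — H = 1 - j0.0001382.
Step 5 — Magnitude: |H| = 1 (-0.0 dB); phase: φ = -0.0°.

|H| = 1 (-0.0 dB), φ = -0.0°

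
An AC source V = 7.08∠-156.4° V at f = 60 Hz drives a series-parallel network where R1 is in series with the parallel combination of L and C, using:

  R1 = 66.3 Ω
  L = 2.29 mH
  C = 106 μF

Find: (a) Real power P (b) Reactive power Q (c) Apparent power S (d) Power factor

Step 1 — Angular frequency: ω = 2π·f = 2π·60 = 377 rad/s.
Step 2 — Component impedances:
  R1: Z = R = 66.3 Ω
  L: Z = jωL = j·377·0.00229 = 0 + j0.8633 Ω
  C: Z = 1/(jωC) = -j/(ω·C) = 0 - j25.02 Ω
Step 3 — Parallel branch: L || C = 1/(1/L + 1/C) = 0 + j0.8942 Ω.
Step 4 — Series with R1: Z_total = R1 + (L || C) = 66.3 + j0.8942 Ω = 66.31∠0.8° Ω.
Step 5 — Source phasor: V = 7.08∠-156.4° V = -6.488 - j2.834 V.
Step 6 — Current: I = V / Z = -0.09841 - j0.04142 A = 0.1068∠-157.2° A.
Step 7 — Complex power: S = V·I* = 0.7559 + j0.01019 VA.
Step 8 — Real power: P = Re(S) = 0.7559 W.
Step 9 — Reactive power: Q = Im(S) = 0.01019 VAR.
Step 10 — Apparent power: |S| = 0.756 VA.
Step 11 — Power factor: PF = P/|S| = 0.9999 (lagging).

(a) P = 0.7559 W  (b) Q = 0.01019 VAR  (c) S = 0.756 VA  (d) PF = 0.9999 (lagging)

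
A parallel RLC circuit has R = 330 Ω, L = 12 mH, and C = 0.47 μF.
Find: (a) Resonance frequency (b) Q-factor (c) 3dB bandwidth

Step 1 — Resonance: ω₀ = 1/√(LC) = 1/√(0.012·4.7e-07) = 1.332e+04 rad/s.
Step 2 — f₀ = ω₀/(2π) = 2119 Hz.
Step 3 — Parallel Q: Q = R/(ω₀L) = 330/(1.332e+04·0.012) = 2.065.
Step 4 — Bandwidth: Δω = ω₀/Q = 6447 rad/s; BW = Δω/(2π) = 1026 Hz.

(a) f₀ = 2119 Hz  (b) Q = 2.065  (c) BW = 1026 Hz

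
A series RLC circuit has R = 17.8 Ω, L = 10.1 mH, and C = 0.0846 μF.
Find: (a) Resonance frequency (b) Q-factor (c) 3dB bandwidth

Step 1 — Resonance: ω₀ = 1/√(LC) = 1/√(0.0101·8.46e-08) = 3.421e+04 rad/s.
Step 2 — f₀ = ω₀/(2π) = 5445 Hz.
Step 3 — Series Q: Q = ω₀L/R = 3.421e+04·0.0101/17.8 = 19.41.
Step 4 — Bandwidth: Δω = ω₀/Q = 1762 rad/s; BW = Δω/(2π) = 280.5 Hz.

(a) f₀ = 5445 Hz  (b) Q = 19.41  (c) BW = 280.5 Hz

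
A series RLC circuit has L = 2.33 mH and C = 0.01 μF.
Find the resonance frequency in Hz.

Step 1 — Resonance condition Im(Z)=0 gives ω₀ = 1/√(LC).
Step 2 — ω₀ = 1/√(0.00233·1e-08) = 2.072e+05 rad/s.
Step 3 — f₀ = ω₀/(2π) = 3.297e+04 Hz.

f₀ = 3.297e+04 Hz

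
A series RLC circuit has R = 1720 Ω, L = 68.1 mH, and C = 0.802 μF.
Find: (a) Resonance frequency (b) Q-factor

Step 1 — Resonance condition Im(Z)=0 gives ω₀ = 1/√(LC).
Step 2 — ω₀ = 1/√(0.0681·8.02e-07) = 4279 rad/s.
Step 3 — f₀ = ω₀/(2π) = 681 Hz.
Step 4 — Series Q: Q = ω₀L/R = 4279·0.0681/1720 = 0.1694.

(a) f₀ = 681 Hz  (b) Q = 0.1694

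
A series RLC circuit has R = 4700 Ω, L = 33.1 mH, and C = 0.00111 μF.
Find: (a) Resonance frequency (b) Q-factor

Step 1 — Resonance condition Im(Z)=0 gives ω₀ = 1/√(LC).
Step 2 — ω₀ = 1/√(0.0331·1.11e-09) = 1.65e+05 rad/s.
Step 3 — f₀ = ω₀/(2π) = 2.626e+04 Hz.
Step 4 — Series Q: Q = ω₀L/R = 1.65e+05·0.0331/4700 = 1.162.

(a) f₀ = 2.626e+04 Hz  (b) Q = 1.162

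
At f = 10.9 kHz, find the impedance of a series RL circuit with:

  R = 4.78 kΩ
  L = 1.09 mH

Step 1 — Angular frequency: ω = 2π·f = 2π·1.09e+04 = 6.849e+04 rad/s.
Step 2 — Component impedances:
  R: Z = R = 4780 Ω
  L: Z = jωL = j·6.849e+04·0.00109 = 0 + j74.65 Ω
Step 3 — Series combination: Z_total = R + L = 4780 + j74.65 Ω = 4781∠0.9° Ω.

Z = 4780 + j74.65 Ω = 4781∠0.9° Ω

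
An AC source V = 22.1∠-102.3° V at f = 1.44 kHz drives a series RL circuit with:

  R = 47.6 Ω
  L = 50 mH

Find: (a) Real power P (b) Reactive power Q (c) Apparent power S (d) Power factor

Step 1 — Angular frequency: ω = 2π·f = 2π·1440 = 9048 rad/s.
Step 2 — Component impedances:
  R: Z = R = 47.6 Ω
  L: Z = jωL = j·9048·0.05 = 0 + j452.4 Ω
Step 3 — Series combination: Z_total = R + L = 47.6 + j452.4 Ω = 454.9∠84.0° Ω.
Step 4 — Source phasor: V = 22.1∠-102.3° V = -4.708 - j21.59 V.
Step 5 — Current: I = V / Z = -0.04829 + j0.005326 A = 0.04858∠173.7° A.
Step 6 — Complex power: S = V·I* = 0.1124 + j1.068 VA.
Step 7 — Real power: P = Re(S) = 0.1124 W.
Step 8 — Reactive power: Q = Im(S) = 1.068 VAR.
Step 9 — Apparent power: |S| = 1.074 VA.
Step 10 — Power factor: PF = P/|S| = 0.1046 (lagging).

(a) P = 0.1124 W  (b) Q = 1.068 VAR  (c) S = 1.074 VA  (d) PF = 0.1046 (lagging)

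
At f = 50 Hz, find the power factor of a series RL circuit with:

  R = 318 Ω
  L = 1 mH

Step 1 — Angular frequency: ω = 2π·f = 2π·50 = 314.2 rad/s.
Step 2 — Component impedances:
  R: Z = R = 318 Ω
  L: Z = jωL = j·314.2·0.001 = 0 + j0.3142 Ω
Step 3 — Series combination: Z_total = R + L = 318 + j0.3142 Ω = 318∠0.1° Ω.
Step 4 — Power factor: PF = cos(φ) = Re(Z)/|Z| = 318/318 = 1.
Step 5 — Type: Im(Z) = 0.3142 ⇒ lagging (phase φ = 0.1°).

PF = 1 (lagging, φ = 0.1°)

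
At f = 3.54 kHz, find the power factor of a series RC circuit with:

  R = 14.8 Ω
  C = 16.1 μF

Step 1 — Angular frequency: ω = 2π·f = 2π·3540 = 2.224e+04 rad/s.
Step 2 — Component impedances:
  R: Z = R = 14.8 Ω
  C: Z = 1/(jωC) = -j/(ω·C) = 0 - j2.792 Ω
Step 3 — Series combination: Z_total = R + C = 14.8 - j2.792 Ω = 15.06∠-10.7° Ω.
Step 4 — Power factor: PF = cos(φ) = Re(Z)/|Z| = 14.8/15.06 = 0.9827.
Step 5 — Type: Im(Z) = -2.792 ⇒ leading (phase φ = -10.7°).

PF = 0.9827 (leading, φ = -10.7°)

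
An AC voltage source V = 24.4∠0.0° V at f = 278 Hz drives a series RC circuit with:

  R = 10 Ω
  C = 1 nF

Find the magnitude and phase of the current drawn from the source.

Step 1 — Angular frequency: ω = 2π·f = 2π·278 = 1747 rad/s.
Step 2 — Component impedances:
  R: Z = R = 10 Ω
  C: Z = 1/(jωC) = -j/(ω·C) = 0 - j5.725e+05 Ω
Step 3 — Series combination: Z_total = R + C = 10 - j5.725e+05 Ω = 5.725e+05∠-90.0° Ω.
Step 4 — Source phasor: V = 24.4∠0.0° V = 24.4 V.
Step 5 — Ohm's law: I = V / Z_total = (24.4) / (10 - j5.725e+05) = 7.445e-10 + j4.262e-05 A.
Step 6 — Convert to polar: |I| = 4.262e-05 A, ∠I = 90.0°.

I = 4.262e-05∠90.0° A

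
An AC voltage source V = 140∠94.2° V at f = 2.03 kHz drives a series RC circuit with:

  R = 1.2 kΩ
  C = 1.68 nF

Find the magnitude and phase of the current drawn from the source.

Step 1 — Angular frequency: ω = 2π·f = 2π·2030 = 1.275e+04 rad/s.
Step 2 — Component impedances:
  R: Z = R = 1200 Ω
  C: Z = 1/(jωC) = -j/(ω·C) = 0 - j4.667e+04 Ω
Step 3 — Series combination: Z_total = R + C = 1200 - j4.667e+04 Ω = 4.668e+04∠-88.5° Ω.
Step 4 — Source phasor: V = 140∠94.2° V = -10.25 + j139.6 V.
Step 5 — Ohm's law: I = V / Z_total = (-10.25 + j139.6) / (1200 - j4.667e+04) = -0.002996 - j0.0001427 A.
Step 6 — Convert to polar: |I| = 0.002999 A, ∠I = -177.3°.

I = 0.002999∠-177.3° A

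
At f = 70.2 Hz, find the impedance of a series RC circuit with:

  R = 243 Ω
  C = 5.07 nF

Step 1 — Angular frequency: ω = 2π·f = 2π·70.2 = 441.1 rad/s.
Step 2 — Component impedances:
  R: Z = R = 243 Ω
  C: Z = 1/(jωC) = -j/(ω·C) = 0 - j4.472e+05 Ω
Step 3 — Series combination: Z_total = R + C = 243 - j4.472e+05 Ω = 4.472e+05∠-90.0° Ω.

Z = 243 - j4.472e+05 Ω = 4.472e+05∠-90.0° Ω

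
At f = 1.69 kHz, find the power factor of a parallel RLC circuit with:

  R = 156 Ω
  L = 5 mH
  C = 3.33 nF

Step 1 — Angular frequency: ω = 2π·f = 2π·1690 = 1.062e+04 rad/s.
Step 2 — Component impedances:
  R: Z = R = 156 Ω
  L: Z = jωL = j·1.062e+04·0.005 = 0 + j53.09 Ω
  C: Z = 1/(jωC) = -j/(ω·C) = 0 - j2.828e+04 Ω
Step 3 — Parallel combination: 1/Z_total = 1/R + 1/L + 1/C; Z_total = 16.25 + j47.65 Ω = 50.35∠71.2° Ω.
Step 4 — Power factor: PF = cos(φ) = Re(Z)/|Z| = 16.25/50.35 = 0.3227.
Step 5 — Type: Im(Z) = 47.65 ⇒ lagging (phase φ = 71.2°).

PF = 0.3227 (lagging, φ = 71.2°)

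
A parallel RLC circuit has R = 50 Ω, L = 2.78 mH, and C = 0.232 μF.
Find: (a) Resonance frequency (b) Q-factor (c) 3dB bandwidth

Step 1 — Resonance: ω₀ = 1/√(LC) = 1/√(0.00278·2.32e-07) = 3.938e+04 rad/s.
Step 2 — f₀ = ω₀/(2π) = 6267 Hz.
Step 3 — Parallel Q: Q = R/(ω₀L) = 50/(3.938e+04·0.00278) = 0.4568.
Step 4 — Bandwidth: Δω = ω₀/Q = 8.621e+04 rad/s; BW = Δω/(2π) = 1.372e+04 Hz.

(a) f₀ = 6267 Hz  (b) Q = 0.4568  (c) BW = 1.372e+04 Hz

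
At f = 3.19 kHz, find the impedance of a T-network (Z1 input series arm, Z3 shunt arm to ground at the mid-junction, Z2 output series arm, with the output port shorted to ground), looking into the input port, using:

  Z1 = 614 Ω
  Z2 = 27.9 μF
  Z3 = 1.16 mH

Step 1 — Angular frequency: ω = 2π·f = 2π·3190 = 2.004e+04 rad/s.
Step 2 — Component impedances:
  Z1: Z = R = 614 Ω
  Z2: Z = 1/(jωC) = -j/(ω·C) = 0 - j1.788 Ω
  Z3: Z = jωL = j·2.004e+04·0.00116 = 0 + j23.25 Ω
Step 3 — With the output port shorted to ground, the output series arm Z2 runs from the junction to ground; the shunt arm Z3 also runs from the junction to ground. They appear in parallel: Z3 || Z2 = 0 - j1.937 Ω.
Step 4 — Series with input arm Z1: Z_in = Z1 + (Z3 || Z2) = 614 - j1.937 Ω = 614∠-0.2° Ω.

Z = 614 - j1.937 Ω = 614∠-0.2° Ω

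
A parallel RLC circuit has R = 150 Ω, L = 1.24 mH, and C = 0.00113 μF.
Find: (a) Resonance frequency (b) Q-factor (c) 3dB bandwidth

Step 1 — Resonance: ω₀ = 1/√(LC) = 1/√(0.00124·1.13e-09) = 8.448e+05 rad/s.
Step 2 — f₀ = ω₀/(2π) = 1.345e+05 Hz.
Step 3 — Parallel Q: Q = R/(ω₀L) = 150/(8.448e+05·0.00124) = 0.1432.
Step 4 — Bandwidth: Δω = ω₀/Q = 5.9e+06 rad/s; BW = Δω/(2π) = 9.39e+05 Hz.

(a) f₀ = 1.345e+05 Hz  (b) Q = 0.1432  (c) BW = 9.39e+05 Hz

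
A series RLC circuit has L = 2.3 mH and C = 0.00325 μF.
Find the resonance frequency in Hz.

Step 1 — Resonance condition Im(Z)=0 gives ω₀ = 1/√(LC).
Step 2 — ω₀ = 1/√(0.0023·3.25e-09) = 3.658e+05 rad/s.
Step 3 — f₀ = ω₀/(2π) = 5.821e+04 Hz.

f₀ = 5.821e+04 Hz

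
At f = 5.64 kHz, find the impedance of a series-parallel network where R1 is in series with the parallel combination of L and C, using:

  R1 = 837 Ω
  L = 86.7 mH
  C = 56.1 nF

Step 1 — Angular frequency: ω = 2π·f = 2π·5640 = 3.544e+04 rad/s.
Step 2 — Component impedances:
  R1: Z = R = 837 Ω
  L: Z = jωL = j·3.544e+04·0.0867 = 0 + j3072 Ω
  C: Z = 1/(jωC) = -j/(ω·C) = 0 - j503 Ω
Step 3 — Parallel branch: L || C = 1/(1/L + 1/C) = 0 - j601.5 Ω.
Step 4 — Series with R1: Z_total = R1 + (L || C) = 837 - j601.5 Ω = 1031∠-35.7° Ω.

Z = 837 - j601.5 Ω = 1031∠-35.7° Ω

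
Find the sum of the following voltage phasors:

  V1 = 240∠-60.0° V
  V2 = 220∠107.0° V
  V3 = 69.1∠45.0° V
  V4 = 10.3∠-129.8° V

Step 1 — Convert each phasor to rectangular form:
  V1 = 240·(cos(-60.0°) + j·sin(-60.0°)) = 120 - j207.8 V
  V2 = 220·(cos(107.0°) + j·sin(107.0°)) = -64.32 + j210.4 V
  V3 = 69.1·(cos(45.0°) + j·sin(45.0°)) = 48.86 + j48.86 V
  V4 = 10.3·(cos(-129.8°) + j·sin(-129.8°)) = -6.593 - j7.913 V
Step 2 — Sum components: V_total = 97.95 + j43.49 V.
Step 3 — Convert to polar: |V_total| = 107.2 V, ∠V_total = 23.9°.

V_total = 107.2∠23.9° V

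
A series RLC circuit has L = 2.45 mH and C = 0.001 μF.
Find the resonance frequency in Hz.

Step 1 — Resonance condition Im(Z)=0 gives ω₀ = 1/√(LC).
Step 2 — ω₀ = 1/√(0.00245·1e-09) = 6.389e+05 rad/s.
Step 3 — f₀ = ω₀/(2π) = 1.017e+05 Hz.

f₀ = 1.017e+05 Hz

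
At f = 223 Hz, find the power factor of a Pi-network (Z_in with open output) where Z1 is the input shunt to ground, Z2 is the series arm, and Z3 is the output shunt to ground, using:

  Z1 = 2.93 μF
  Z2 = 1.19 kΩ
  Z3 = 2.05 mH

Step 1 — Angular frequency: ω = 2π·f = 2π·223 = 1401 rad/s.
Step 2 — Component impedances:
  Z1: Z = 1/(jωC) = -j/(ω·C) = 0 - j243.6 Ω
  Z2: Z = R = 1190 Ω
  Z3: Z = jωL = j·1401·0.00205 = 0 + j2.872 Ω
Step 3 — With open output, the series arm Z2 and the output shunt Z3 appear in series to ground: Z2 + Z3 = 1190 + j2.872 Ω.
Step 4 — Parallel with input shunt Z1: Z_in = Z1 || (Z2 + Z3) = 47.9 - j233.9 Ω = 238.7∠-78.4° Ω.
Step 5 — Power factor: PF = cos(φ) = Re(Z)/|Z| = 47.9/238.75 = 0.2006.
Step 6 — Type: Im(Z) = -233.9 ⇒ leading (phase φ = -78.4°).

PF = 0.2006 (leading, φ = -78.4°)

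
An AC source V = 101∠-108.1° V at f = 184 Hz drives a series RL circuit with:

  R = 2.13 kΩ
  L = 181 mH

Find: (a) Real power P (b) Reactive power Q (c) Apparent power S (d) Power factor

Step 1 — Angular frequency: ω = 2π·f = 2π·184 = 1156 rad/s.
Step 2 — Component impedances:
  R: Z = R = 2130 Ω
  L: Z = jωL = j·1156·0.181 = 0 + j209.3 Ω
Step 3 — Series combination: Z_total = R + L = 2130 + j209.3 Ω = 2140∠5.6° Ω.
Step 4 — Source phasor: V = 101∠-108.1° V = -31.38 - j96 V.
Step 5 — Current: I = V / Z = -0.01898 - j0.04321 A = 0.04719∠-113.7° A.
Step 6 — Complex power: S = V·I* = 4.743 + j0.466 VA.
Step 7 — Real power: P = Re(S) = 4.743 W.
Step 8 — Reactive power: Q = Im(S) = 0.466 VAR.
Step 9 — Apparent power: |S| = 4.766 VA.
Step 10 — Power factor: PF = P/|S| = 0.9952 (lagging).

(a) P = 4.743 W  (b) Q = 0.466 VAR  (c) S = 4.766 VA  (d) PF = 0.9952 (lagging)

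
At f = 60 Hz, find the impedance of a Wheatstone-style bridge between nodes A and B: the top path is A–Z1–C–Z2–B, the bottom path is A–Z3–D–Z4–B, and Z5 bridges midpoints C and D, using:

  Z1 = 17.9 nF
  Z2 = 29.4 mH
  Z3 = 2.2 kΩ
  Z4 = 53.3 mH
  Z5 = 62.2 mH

Step 1 — Angular frequency: ω = 2π·f = 2π·60 = 377 rad/s.
Step 2 — Component impedances:
  Z1: Z = 1/(jωC) = -j/(ω·C) = 0 - j1.482e+05 Ω
  Z2: Z = jωL = j·377·0.0294 = 0 + j11.08 Ω
  Z3: Z = R = 2200 Ω
  Z4: Z = jωL = j·377·0.0533 = 0 + j20.09 Ω
  Z5: Z = jωL = j·377·0.0622 = 0 + j23.45 Ω
Step 3 — Bridge requires nodal analysis (the Z5 bridge couples midpoints C and D, so the two paths cannot be reduced to a simple series/parallel combination). Setting node B to ground and injecting 1 A at node A, the 3-node admittance system at A, C, D solves to V_A = Z_AB = 2200 - j19.96 Ω = 2200∠-0.5° Ω.

Z = 2200 - j19.96 Ω = 2200∠-0.5° Ω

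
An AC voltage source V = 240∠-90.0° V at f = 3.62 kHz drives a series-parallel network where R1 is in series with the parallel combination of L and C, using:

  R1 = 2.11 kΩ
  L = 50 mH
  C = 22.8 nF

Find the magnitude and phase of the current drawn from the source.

Step 1 — Angular frequency: ω = 2π·f = 2π·3620 = 2.275e+04 rad/s.
Step 2 — Component impedances:
  R1: Z = R = 2110 Ω
  L: Z = jωL = j·2.275e+04·0.05 = 0 + j1137 Ω
  C: Z = 1/(jωC) = -j/(ω·C) = 0 - j1928 Ω
Step 3 — Parallel branch: L || C = 1/(1/L + 1/C) = 0 + j2772 Ω.
Step 4 — Series with R1: Z_total = R1 + (L || C) = 2110 + j2772 Ω = 3484∠52.7° Ω.
Step 5 — Source phasor: V = 240∠-90.0° V = 0 - j240 V.
Step 6 — Ohm's law: I = V / Z_total = (0 - j240) / (2110 + j2772) = -0.05482 - j0.04172 A.
Step 7 — Convert to polar: |I| = 0.06889 A, ∠I = -142.7°.

I = 0.06889∠-142.7° A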